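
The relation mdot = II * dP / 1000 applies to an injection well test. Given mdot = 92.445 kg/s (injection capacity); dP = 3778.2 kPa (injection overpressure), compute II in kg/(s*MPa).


II = mdot * 1000 / dP
II = 92.445 * 1000 / 3778.2
II = 24.468 kg/(s*MPa)


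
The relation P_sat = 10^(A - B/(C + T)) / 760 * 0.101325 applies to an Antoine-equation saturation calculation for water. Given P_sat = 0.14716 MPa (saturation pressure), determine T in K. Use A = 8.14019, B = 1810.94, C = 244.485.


T = B / (A - log10(P_sat * 760 / 0.101325)) - C
T = 1810.94 / (8.14019 - log10(0.14716 * 760 / 0.101325)) - 244.485
T = 110.7891 deg C
Convert to K: 110.7891 + 273.15 = 383.94 K
T = 383.94 K


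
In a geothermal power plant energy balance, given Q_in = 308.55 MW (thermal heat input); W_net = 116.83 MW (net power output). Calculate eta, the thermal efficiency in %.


eta = W_net / Q_in * 100
eta = 116.83 / 308.55 * 100
eta = 37.864 %


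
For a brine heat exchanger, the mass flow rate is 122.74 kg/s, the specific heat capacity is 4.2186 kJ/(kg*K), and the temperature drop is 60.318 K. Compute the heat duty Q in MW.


Q = mdot * cp * dT / 1000
Q = 122.74 * 4.2186 * 60.318 / 1000
Q = 31.232 MW


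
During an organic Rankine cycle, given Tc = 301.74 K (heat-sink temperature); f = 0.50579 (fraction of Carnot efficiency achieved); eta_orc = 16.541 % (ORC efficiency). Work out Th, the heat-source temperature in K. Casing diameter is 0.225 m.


Th = Tc / (1 - (eta_orc/100)/f)
Th = 301.74 / (1 - (16.541/100)/0.50579)
Th = 448.37 K


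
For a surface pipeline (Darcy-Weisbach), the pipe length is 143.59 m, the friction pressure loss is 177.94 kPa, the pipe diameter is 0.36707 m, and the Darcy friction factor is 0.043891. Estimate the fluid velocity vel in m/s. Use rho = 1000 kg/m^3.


vel = sqrt(dP*1000*2*D / (f*L*rho))
vel = sqrt(177.94*1000*2*0.36707 / (0.043891*143.59*1000))
vel = 4.5528 m/s


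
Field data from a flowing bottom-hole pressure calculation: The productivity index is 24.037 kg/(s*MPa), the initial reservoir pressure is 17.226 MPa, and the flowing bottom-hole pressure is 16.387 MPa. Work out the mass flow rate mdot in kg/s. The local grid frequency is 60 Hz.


mdot = (P_i - P_wf) * PI
mdot = (17.226 - 16.387) * 24.037
mdot = 20.167 kg/s


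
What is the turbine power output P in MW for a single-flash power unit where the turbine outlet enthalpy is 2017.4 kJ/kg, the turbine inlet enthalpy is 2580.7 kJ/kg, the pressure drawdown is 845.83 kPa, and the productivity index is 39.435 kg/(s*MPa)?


Step 1: mdot = PI * dP / 1000 = 39.435 * 845.83 / 1000 = 33.35531 kg/s
Step 2: P = mdot*(h_in - h_out)/1000 = 33.35531*(2580.7 - 2017.4)/1000 = 18.789 MW
P = 18.789 MW


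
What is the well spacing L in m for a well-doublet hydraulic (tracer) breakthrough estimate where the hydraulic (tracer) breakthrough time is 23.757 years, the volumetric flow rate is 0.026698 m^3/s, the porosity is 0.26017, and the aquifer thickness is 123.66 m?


L = sqrt(t_bt*365.25*86400*3*Qv / (pi*hr*phi))
L = sqrt(23.757*365.25*86400*3*0.026698 / (pi*123.66*0.26017))
L = 770.78 m


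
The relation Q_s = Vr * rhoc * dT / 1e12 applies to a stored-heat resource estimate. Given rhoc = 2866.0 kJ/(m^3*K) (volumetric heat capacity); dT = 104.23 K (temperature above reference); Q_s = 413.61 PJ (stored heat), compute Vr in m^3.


Vr = Q_s * 1e12 / (rhoc * dT)
Vr = 413.61 * 1e12 / (2866.0 * 104.23)
Vr = 1.3846e+09 m^3


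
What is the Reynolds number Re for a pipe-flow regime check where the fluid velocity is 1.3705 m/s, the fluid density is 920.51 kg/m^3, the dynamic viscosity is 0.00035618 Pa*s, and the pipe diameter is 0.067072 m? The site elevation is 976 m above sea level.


Re = rho * vel * D / mu
Re = 920.51 * 1.3705 * 0.067072 / 0.00035618
Re = 2.3756e+05


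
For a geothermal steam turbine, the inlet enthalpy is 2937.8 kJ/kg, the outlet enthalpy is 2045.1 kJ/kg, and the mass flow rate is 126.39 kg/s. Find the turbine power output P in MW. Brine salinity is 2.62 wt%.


P = mdot * (h_in - h_out) / 1000
P = 126.39 * (2937.8 - 2045.1) / 1000
P = 112.83 MW


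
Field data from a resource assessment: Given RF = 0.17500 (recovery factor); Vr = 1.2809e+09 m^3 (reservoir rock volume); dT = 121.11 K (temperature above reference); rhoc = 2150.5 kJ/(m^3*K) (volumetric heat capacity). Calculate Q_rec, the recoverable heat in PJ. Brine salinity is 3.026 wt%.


Step 1: Q_s = Vr*rhoc*dT/1e12 = 1.2809e+09*2150.5*121.11/1e12 = 333.6066 PJ
Step 2: Q_rec = Q_s * RF = 333.6066 * 0.175 = 58.381 PJ
Q_rec = 58.381 PJ


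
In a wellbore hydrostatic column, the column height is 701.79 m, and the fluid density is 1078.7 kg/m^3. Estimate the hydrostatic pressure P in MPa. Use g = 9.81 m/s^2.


P = rho * g * h / 1e6
P = 1078.7 * 9.81 * 701.79 / 1e6
P = 7.4264 MPa


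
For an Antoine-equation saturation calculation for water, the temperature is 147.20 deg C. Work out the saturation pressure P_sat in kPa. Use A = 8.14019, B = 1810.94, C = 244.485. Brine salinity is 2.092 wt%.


P_sat = 10^(A - B/(C + T)) / 760 * 0.101325
P_sat = 10^(8.14019 - 1810.94/(244.485 + 147.20)) / 760 * 0.101325
P_sat = 0.4381601 MPa
Convert: 0.4381601 MPa * 1000.0 = 438.16 kPa
P_sat = 438.16 kPa


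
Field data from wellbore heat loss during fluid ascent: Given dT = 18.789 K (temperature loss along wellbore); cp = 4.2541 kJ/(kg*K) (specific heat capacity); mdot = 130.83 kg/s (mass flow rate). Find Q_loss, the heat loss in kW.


Q_loss = mdot * cp * dT
Q_loss = 130.83 * 4.2541 * 18.789
Q_loss = 10457 kW


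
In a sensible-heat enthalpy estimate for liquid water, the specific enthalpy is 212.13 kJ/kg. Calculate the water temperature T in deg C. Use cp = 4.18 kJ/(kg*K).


T = h / cp
T = 212.13 / 4.18
T = 50.749 deg C


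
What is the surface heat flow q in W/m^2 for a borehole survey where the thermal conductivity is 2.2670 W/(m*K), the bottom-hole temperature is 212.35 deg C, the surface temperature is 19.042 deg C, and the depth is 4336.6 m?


Step 1: grad = (T_d - T_surf)/d * 1000 = (212.35 - 19.042)/4336.6 * 1000 = 44.57594 deg C/km
Step 2: q = k * grad / 1000 = 2.267 * 44.57594 / 1000 = 0.10105 W/m^2
q = 0.10105 W/m^2


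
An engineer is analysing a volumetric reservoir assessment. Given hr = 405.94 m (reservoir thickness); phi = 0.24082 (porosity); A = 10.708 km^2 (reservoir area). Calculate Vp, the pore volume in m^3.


Vp = A * 1e6 * hr * phi
Vp = 10.708 * 1e6 * 405.94 * 0.24082
Vp = 1.0468e+09 m^3


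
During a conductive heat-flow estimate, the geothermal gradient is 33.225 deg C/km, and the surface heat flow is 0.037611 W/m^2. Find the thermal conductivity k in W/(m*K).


k = q * 1000 / grad
k = 0.037611 * 1000 / 33.225
k = 1.1320 W/(m*K)


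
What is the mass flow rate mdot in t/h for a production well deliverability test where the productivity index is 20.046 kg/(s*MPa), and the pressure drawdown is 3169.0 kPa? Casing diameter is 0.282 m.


mdot = PI * dP / 1000
mdot = 20.046 * 3169.0 / 1000
mdot = 63.52577 kg/s
Convert: 63.52577 kg/s * 3.6 = 228.69 t/h
mdot = 228.69 t/h


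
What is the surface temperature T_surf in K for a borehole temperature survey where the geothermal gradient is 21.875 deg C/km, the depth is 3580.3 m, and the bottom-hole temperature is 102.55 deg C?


T_surf = T_d - grad * d / 1000
T_surf = 102.55 - 21.875 * 3580.3 / 1000
T_surf = 24.23094 deg C
Convert to K: 24.23094 + 273.15 = 297.38 K
T_surf = 297.38 K


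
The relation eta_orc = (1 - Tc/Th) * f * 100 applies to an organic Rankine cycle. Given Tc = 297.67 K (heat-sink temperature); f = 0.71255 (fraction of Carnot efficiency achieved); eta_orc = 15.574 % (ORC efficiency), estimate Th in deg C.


Th = Tc / (1 - (eta_orc/100)/f)
Th = 297.67 / (1 - (15.574/100)/0.71255)
Th = 380.9284 K
Convert to deg C: 380.9284 - 273.15 = 107.78 deg C
Th = 107.78 deg C


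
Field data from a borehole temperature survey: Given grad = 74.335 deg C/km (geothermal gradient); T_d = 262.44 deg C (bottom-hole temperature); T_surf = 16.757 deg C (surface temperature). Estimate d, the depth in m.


d = (T_d - T_surf) / grad * 1000
d = (262.44 - 16.757) / 74.335 * 1000
d = 3305.1 m


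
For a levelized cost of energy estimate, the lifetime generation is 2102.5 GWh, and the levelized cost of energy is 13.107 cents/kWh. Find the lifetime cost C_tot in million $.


C_tot = LCOE / 100 * E_tot
C_tot = 13.107 / 100 * 2102.5
C_tot = 275.57 million $


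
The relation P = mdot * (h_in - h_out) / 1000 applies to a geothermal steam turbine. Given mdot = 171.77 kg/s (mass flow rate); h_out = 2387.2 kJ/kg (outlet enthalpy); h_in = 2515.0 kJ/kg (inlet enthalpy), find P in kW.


P = mdot * (h_in - h_out) / 1000
P = 171.77 * (2515.0 - 2387.2) / 1000
P = 21.95221 MW
Convert: 21.95221 MW * 1000.0 = 21952 kW
P = 21952 kW


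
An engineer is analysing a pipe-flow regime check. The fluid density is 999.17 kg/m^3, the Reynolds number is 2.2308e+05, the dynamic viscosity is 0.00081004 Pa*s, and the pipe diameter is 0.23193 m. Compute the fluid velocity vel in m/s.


vel = Re * mu / (rho * D)
vel = 2.2308e+05 * 0.00081004 / (999.17 * 0.23193)
vel = 0.77978 m/s


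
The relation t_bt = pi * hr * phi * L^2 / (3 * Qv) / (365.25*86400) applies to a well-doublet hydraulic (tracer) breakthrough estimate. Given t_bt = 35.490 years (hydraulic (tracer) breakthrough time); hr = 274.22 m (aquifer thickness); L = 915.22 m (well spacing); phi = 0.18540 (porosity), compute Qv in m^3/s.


Qv = pi*hr*phi*L^2 / (3*t_bt*365.25*86400)
Qv = pi*274.22*0.18540*915.22^2 / (3*35.490*365.25*86400)
Qv = 0.039818 m^3/s


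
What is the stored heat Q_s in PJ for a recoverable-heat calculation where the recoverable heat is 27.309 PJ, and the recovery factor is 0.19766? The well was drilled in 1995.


Q_s = Q_rec / RF
Q_s = 27.309 / 0.19766
Q_s = 138.16 PJ


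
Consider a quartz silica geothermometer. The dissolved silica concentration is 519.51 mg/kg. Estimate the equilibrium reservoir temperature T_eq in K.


T_eq = 1309 / (5.19 - log10(SiO2)) - 273.15
T_eq = 1309 / (5.19 - log10(519.51)) - 273.15
T_eq = 255.8658 deg C
Convert to K: 255.8658 + 273.15 = 529.02 K
T_eq = 529.02 K


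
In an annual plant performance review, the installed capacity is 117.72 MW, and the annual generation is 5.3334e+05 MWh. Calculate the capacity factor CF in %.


CF = E_a / (cap * 8760) * 100
CF = 5.3334e+05 / (117.72 * 8760) * 100
CF = 51.719 %


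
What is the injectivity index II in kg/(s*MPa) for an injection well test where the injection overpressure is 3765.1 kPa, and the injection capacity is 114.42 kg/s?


II = mdot * 1000 / dP
II = 114.42 * 1000 / 3765.1
II = 30.390 kg/(s*MPa)


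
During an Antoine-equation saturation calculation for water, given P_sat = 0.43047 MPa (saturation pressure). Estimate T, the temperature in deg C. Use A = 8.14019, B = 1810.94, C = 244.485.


T = B / (A - log10(P_sat * 760 / 0.101325)) - C
T = 1810.94 / (8.14019 - log10(0.43047 * 760 / 0.101325)) - 244.485
T = 146.55 deg C


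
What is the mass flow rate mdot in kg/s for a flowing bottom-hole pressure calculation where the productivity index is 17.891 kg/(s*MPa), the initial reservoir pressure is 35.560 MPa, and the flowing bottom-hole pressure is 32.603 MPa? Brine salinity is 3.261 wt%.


mdot = (P_i - P_wf) * PI
mdot = (35.560 - 32.603) * 17.891
mdot = 52.904 kg/s


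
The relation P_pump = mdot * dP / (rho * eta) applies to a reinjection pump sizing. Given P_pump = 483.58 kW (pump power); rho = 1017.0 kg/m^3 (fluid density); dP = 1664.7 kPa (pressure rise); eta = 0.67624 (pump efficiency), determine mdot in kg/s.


mdot = P_pump * rho * eta / dP
mdot = 483.58 * 1017.0 * 0.67624 / 1664.7
mdot = 199.78 kg/s


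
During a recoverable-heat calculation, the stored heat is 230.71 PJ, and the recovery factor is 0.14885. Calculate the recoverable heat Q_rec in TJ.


Q_rec = Q_s * RF
Q_rec = 230.71 * 0.14885
Q_rec = 34.34118 PJ
Convert: 34.34118 PJ * 1000.0 = 34341 TJ
Q_rec = 34341 TJ


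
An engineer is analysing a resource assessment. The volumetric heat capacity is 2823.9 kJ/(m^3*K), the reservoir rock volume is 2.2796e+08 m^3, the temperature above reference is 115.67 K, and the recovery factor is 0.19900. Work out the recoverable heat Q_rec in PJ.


Step 1: Q_s = Vr*rhoc*dT/1e12 = 2.2796e+08*2823.9*115.67/1e12 = 74.46097 PJ
Step 2: Q_rec = Q_s * RF = 74.46097 * 0.199 = 14.818 PJ
Q_rec = 14.818 PJ


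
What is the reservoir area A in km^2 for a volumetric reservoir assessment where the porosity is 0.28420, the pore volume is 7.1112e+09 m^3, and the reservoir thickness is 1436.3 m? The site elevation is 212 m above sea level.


A = Vp / (1e6 * hr * phi)
A = 7.1112e+09 / (1e6 * 1436.3 * 0.28420)
A = 17.421 km^2


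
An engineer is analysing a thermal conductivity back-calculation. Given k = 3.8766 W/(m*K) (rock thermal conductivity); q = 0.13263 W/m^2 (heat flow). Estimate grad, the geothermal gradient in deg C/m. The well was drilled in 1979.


grad = q / k * 1000
grad = 0.13263 / 3.8766 * 1000
grad = 34.21297 deg C/km
Convert: 34.21297 deg C/km * 0.001 = 0.034213 deg C/m
grad = 0.034213 deg C/m


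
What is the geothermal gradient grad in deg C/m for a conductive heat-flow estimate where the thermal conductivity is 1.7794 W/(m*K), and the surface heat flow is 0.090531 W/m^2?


grad = q * 1000 / k
grad = 0.090531 * 1000 / 1.7794
grad = 50.87726 deg C/km
Convert: 50.87726 deg C/km * 0.001 = 0.050877 deg C/m
grad = 0.050877 deg C/m


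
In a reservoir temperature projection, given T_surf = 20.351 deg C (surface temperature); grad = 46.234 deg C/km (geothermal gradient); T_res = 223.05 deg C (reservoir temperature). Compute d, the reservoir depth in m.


d = (T_res - T_surf) / grad * 1000
d = (223.05 - 20.351) / 46.234 * 1000
d = 4384.2 m


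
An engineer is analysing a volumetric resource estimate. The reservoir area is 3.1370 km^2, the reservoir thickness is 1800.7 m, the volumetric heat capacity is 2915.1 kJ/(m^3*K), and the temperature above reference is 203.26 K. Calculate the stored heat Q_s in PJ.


Step 1: Vr = A*1e6*hr = 3.137*1e6*1800.7 = 5.648796e+09 m^3
Step 2: Q_s = Vr*rhoc*dT/1e12 = 5.648796e+09*2915.1*203.26/1e12 = 3347.0 PJ
Q_s = 3347.0 PJ


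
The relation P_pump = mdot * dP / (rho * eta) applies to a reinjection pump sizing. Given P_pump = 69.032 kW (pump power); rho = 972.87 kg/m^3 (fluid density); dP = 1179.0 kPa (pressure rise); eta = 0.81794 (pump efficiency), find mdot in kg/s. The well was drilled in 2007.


mdot = P_pump * rho * eta / dP
mdot = 69.032 * 972.87 * 0.81794 / 1179.0
mdot = 46.592 kg/s


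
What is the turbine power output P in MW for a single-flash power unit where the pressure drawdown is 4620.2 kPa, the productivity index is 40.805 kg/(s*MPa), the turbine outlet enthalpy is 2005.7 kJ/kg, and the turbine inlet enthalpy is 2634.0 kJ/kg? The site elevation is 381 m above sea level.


Step 1: mdot = PI * dP / 1000 = 40.805 * 4620.2 / 1000 = 188.5273 kg/s
Step 2: P = mdot*(h_in - h_out)/1000 = 188.5273*(2634.0 - 2005.7)/1000 = 118.45 MW
P = 118.45 MW


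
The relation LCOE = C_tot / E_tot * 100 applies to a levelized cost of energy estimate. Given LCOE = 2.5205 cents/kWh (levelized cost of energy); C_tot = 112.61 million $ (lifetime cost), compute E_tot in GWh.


E_tot = C_tot / LCOE * 100
E_tot = 112.61 / 2.5205 * 100
E_tot = 4467.8 GWh


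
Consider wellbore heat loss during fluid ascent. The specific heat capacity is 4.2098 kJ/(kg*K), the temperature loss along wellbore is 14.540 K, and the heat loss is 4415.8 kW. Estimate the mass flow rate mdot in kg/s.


mdot = Q_loss / (cp * dT)
mdot = 4415.8 / (4.2098 * 14.540)
mdot = 72.141 kg/s


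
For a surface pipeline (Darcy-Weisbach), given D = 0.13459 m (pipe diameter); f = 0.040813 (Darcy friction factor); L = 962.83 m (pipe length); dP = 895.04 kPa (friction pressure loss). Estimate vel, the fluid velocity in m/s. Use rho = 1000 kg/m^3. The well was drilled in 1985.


vel = sqrt(dP*1000*2*D / (f*L*rho))
vel = sqrt(895.04*1000*2*0.13459 / (0.040813*962.83*1000))
vel = 2.4761 m/s


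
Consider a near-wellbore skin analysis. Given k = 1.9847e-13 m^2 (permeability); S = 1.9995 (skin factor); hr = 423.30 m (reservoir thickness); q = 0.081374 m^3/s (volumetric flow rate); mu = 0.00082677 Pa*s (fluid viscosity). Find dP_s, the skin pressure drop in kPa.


dP_s = S * q * mu / (2*pi*k*hr) / 1000
dP_s = 1.9995 * 0.081374 * 0.00082677 / (2*pi*1.9847e-13*423.30) / 1000
dP_s = 254.84 kPa


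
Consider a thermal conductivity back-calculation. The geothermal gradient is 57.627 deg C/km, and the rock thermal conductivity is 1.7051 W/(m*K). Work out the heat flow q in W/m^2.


q = k * grad / 1000
q = 1.7051 * 57.627 / 1000
q = 0.098260 W/m^2


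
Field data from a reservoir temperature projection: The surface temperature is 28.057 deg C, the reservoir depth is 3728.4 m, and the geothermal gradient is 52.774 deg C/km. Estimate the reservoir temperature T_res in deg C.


T_res = T_surf + grad * d / 1000
T_res = 28.057 + 52.774 * 3728.4 / 1000
T_res = 224.82 deg C


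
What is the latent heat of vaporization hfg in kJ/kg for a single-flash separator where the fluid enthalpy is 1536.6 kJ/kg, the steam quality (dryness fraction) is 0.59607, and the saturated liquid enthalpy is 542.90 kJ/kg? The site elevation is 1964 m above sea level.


hfg = (h - hf) / x
hfg = (1536.6 - 542.90) / 0.59607
hfg = 1667.1 kJ/kg


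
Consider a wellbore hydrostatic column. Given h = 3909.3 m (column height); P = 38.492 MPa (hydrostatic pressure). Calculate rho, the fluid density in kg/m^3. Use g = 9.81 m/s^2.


rho = P * 1e6 / (g * h)
rho = 38.492 * 1e6 / (9.81 * 3909.3)
rho = 1003.7 kg/m^3


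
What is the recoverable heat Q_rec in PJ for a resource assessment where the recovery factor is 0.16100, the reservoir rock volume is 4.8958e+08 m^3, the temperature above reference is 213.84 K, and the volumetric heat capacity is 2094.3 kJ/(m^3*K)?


Step 1: Q_s = Vr*rhoc*dT/1e12 = 4.8958e+08*2094.3*213.84/1e12 = 219.2560 PJ
Step 2: Q_rec = Q_s * RF = 219.2560 * 0.161 = 35.300 PJ
Q_rec = 35.300 PJ


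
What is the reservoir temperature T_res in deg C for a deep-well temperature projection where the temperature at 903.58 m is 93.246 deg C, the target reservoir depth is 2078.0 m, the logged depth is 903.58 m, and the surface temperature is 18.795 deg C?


Step 1: grad = (T_d1 - T_surf)/d1 * 1000 = (93.246 - 18.795)/903.58 * 1000 = 82.39558 deg C/km
Step 2: T_res = T_surf + grad*d2/1000 = 18.795 + 82.39558*2078.0/1000 = 190.01 deg C
T_res = 190.01 deg C


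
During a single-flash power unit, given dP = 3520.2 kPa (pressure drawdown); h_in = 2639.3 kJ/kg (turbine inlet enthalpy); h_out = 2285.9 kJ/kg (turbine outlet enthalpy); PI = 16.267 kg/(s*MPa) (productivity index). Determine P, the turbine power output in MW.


Step 1: mdot = PI * dP / 1000 = 16.267 * 3520.2 / 1000 = 57.26309 kg/s
Step 2: P = mdot*(h_in - h_out)/1000 = 57.26309*(2639.3 - 2285.9)/1000 = 20.237 MW
P = 20.237 MW


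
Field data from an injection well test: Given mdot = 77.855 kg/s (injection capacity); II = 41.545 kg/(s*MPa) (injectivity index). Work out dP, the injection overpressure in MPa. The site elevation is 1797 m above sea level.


dP = mdot * 1000 / II
dP = 77.855 * 1000 / 41.545
dP = 1873.992 kPa
Convert: 1873.992 kPa * 0.001 = 1.8740 MPa
dP = 1.8740 MPa


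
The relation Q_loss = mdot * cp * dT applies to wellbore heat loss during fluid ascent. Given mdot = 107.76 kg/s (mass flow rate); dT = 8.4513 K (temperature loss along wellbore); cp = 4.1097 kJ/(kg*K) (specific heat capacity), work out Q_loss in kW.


Q_loss = mdot * cp * dT
Q_loss = 107.76 * 4.1097 * 8.4513
Q_loss = 3742.8 kW


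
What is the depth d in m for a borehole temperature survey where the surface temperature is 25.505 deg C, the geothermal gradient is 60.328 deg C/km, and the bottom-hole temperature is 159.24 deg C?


d = (T_d - T_surf) / grad * 1000
d = (159.24 - 25.505) / 60.328 * 1000
d = 2216.8 m


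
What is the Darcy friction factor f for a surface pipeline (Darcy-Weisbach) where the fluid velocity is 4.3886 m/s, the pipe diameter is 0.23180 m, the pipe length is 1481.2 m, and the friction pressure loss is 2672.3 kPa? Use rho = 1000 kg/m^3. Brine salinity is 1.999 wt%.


f = dP*1000 / ((L/D)*(rho*vel^2/2))
f = 2672.3*1000 / ((1481.2/0.23180)*(1000*4.3886^2/2))
f = 0.043427


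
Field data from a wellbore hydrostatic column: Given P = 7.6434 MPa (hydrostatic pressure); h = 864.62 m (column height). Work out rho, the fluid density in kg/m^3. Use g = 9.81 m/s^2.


rho = P * 1e6 / (g * h)
rho = 7.6434 * 1e6 / (9.81 * 864.62)
rho = 901.14 kg/m^3


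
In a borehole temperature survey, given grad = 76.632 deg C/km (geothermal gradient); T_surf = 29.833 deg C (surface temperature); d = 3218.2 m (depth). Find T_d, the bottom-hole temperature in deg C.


T_d = T_surf + grad * d / 1000
T_d = 29.833 + 76.632 * 3218.2 / 1000
T_d = 276.45 deg C


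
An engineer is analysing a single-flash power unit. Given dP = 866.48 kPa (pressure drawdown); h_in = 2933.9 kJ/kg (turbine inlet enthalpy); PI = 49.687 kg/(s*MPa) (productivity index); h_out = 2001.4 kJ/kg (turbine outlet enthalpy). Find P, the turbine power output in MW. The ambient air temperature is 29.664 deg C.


Step 1: mdot = PI * dP / 1000 = 49.687 * 866.48 / 1000 = 43.05279 kg/s
Step 2: P = mdot*(h_in - h_out)/1000 = 43.05279*(2933.9 - 2001.4)/1000 = 40.147 MW
P = 40.147 MW


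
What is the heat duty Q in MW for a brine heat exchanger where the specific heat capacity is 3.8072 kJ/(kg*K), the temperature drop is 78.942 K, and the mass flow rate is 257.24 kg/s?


Q = mdot * cp * dT / 1000
Q = 257.24 * 3.8072 * 78.942 / 1000
Q = 77.313 MW


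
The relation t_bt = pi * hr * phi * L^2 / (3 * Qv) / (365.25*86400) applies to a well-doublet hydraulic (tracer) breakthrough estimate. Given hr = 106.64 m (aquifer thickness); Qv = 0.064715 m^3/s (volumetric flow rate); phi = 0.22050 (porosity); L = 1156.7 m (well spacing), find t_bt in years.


t_bt = pi * hr * phi * L^2 / (3 * Qv) / (365.25*86400)
t_bt = pi * 106.64 * 0.22050 * 1156.7^2 / (3 * 0.064715) / (365.25*86400)
t_bt = 16.132 years


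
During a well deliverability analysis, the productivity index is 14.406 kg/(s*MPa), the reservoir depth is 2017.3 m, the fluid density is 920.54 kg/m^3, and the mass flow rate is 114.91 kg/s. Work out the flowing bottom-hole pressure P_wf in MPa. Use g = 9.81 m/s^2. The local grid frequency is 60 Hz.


Step 1: P_i = rho*g*h/1e6 = 920.54*9.81*2017.3/1e6 = 18.21722 MPa
Step 2: P_wf = P_i - mdot/PI = 18.21722 - 114.91/14.406 = 10.241 MPa
P_wf = 10.241 MPa


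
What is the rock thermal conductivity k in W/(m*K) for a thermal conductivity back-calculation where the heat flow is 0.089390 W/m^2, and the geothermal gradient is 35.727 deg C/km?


k = q / (grad / 1000)
k = 0.089390 / (35.727 / 1000)
k = 2.5020 W/(m*K)


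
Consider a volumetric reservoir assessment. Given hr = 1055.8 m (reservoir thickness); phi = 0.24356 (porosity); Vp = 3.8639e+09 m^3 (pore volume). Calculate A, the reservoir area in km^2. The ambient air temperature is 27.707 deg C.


A = Vp / (1e6 * hr * phi)
A = 3.8639e+09 / (1e6 * 1055.8 * 0.24356)
A = 15.026 km^2


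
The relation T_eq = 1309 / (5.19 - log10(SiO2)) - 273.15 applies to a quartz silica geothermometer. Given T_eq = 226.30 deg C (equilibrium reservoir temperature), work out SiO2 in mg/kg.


SiO2 = 10^(5.19 - 1309/(T_eq + 273.15))
SiO2 = 10^(5.19 - 1309/(226.30 + 273.15))
SiO2 = 370.78 mg/kg


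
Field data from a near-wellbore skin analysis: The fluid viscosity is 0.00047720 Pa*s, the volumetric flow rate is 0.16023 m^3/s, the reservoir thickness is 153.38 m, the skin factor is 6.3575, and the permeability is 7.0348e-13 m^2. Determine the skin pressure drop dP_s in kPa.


dP_s = S * q * mu / (2*pi*k*hr) / 1000
dP_s = 6.3575 * 0.16023 * 0.00047720 / (2*pi*7.0348e-13*153.38) / 1000
dP_s = 717.02 kPa


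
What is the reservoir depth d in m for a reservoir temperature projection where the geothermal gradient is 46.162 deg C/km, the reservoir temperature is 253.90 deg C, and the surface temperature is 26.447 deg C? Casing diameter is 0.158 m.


d = (T_res - T_surf) / grad * 1000
d = (253.90 - 26.447) / 46.162 * 1000
d = 4927.3 m


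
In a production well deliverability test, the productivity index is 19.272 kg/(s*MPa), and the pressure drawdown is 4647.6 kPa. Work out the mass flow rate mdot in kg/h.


mdot = PI * dP / 1000
mdot = 19.272 * 4647.6 / 1000
mdot = 89.56855 kg/s
Convert: 89.56855 kg/s * 3600.0 = 3.2245e+05 kg/h
mdot = 3.2245e+05 kg/h


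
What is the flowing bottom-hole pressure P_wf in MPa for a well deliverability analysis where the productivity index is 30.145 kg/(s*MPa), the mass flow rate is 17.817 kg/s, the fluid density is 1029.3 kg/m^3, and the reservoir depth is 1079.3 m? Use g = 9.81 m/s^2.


Step 1: P_i = rho*g*h/1e6 = 1029.3*9.81*1079.3/1e6 = 10.89816 MPa
Step 2: P_wf = P_i - mdot/PI = 10.89816 - 17.817/30.145 = 10.307 MPa
P_wf = 10.307 MPa


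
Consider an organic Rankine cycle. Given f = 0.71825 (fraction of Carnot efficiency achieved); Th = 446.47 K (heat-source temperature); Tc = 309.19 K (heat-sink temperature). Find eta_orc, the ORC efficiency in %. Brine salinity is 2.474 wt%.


eta_orc = (1 - Tc/Th) * f * 100
eta_orc = (1 - 309.19/446.47) * 0.71825 * 100
eta_orc = 22.085 %


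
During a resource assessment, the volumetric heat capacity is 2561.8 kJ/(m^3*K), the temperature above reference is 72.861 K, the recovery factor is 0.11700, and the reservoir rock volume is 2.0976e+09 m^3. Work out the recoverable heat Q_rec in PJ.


Step 1: Q_s = Vr*rhoc*dT/1e12 = 2.0976e+09*2561.8*72.861/1e12 = 391.5282 PJ
Step 2: Q_rec = Q_s * RF = 391.5282 * 0.117 = 45.809 PJ
Q_rec = 45.809 PJ


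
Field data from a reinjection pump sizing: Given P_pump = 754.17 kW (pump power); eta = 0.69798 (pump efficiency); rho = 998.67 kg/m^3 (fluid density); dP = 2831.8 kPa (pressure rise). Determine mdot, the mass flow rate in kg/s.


mdot = P_pump * rho * eta / dP
mdot = 754.17 * 998.67 * 0.69798 / 2831.8
mdot = 185.64 kg/s


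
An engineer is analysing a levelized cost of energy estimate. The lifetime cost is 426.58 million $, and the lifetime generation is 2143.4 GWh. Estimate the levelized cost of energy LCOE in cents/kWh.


LCOE = C_tot / E_tot * 100
LCOE = 426.58 / 2143.4 * 100
LCOE = 19.902 cents/kWh


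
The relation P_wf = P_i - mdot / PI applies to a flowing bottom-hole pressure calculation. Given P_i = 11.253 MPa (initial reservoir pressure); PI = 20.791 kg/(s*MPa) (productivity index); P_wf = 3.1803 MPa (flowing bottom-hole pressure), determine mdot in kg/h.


mdot = (P_i - P_wf) * PI
mdot = (11.253 - 3.1803) * 20.791
mdot = 167.8395 kg/s
Convert: 167.8395 kg/s * 3600.0 = 6.0422e+05 kg/h
mdot = 6.0422e+05 kg/h


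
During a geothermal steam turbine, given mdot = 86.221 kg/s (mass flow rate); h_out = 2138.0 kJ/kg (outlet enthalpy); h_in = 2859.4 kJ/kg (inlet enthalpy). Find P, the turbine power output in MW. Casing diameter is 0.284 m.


P = mdot * (h_in - h_out) / 1000
P = 86.221 * (2859.4 - 2138.0) / 1000
P = 62.200 MW


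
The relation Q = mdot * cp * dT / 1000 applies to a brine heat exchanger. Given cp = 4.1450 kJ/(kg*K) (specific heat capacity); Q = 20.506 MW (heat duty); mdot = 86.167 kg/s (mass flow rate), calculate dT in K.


dT = Q * 1000 / (mdot * cp)
dT = 20.506 * 1000 / (86.167 * 4.1450)
dT = 57.414 K


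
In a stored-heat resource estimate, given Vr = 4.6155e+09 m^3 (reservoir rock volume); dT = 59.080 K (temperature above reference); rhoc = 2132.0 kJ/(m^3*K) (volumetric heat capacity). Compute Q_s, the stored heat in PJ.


Q_s = Vr * rhoc * dT / 1e12
Q_s = 4.6155e+09 * 2132.0 * 59.080 / 1e12
Q_s = 581.36 PJ


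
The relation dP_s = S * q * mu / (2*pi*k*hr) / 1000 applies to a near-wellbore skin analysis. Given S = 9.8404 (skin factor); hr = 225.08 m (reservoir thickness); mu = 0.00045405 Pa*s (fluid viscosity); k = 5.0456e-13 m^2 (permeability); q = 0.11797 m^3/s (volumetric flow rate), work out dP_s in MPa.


dP_s = S * q * mu / (2*pi*k*hr) / 1000
dP_s = 9.8404 * 0.11797 * 0.00045405 / (2*pi*5.0456e-13*225.08) / 1000
dP_s = 738.6835 kPa
Convert: 738.6835 kPa * 0.001 = 0.73868 MPa
dP_s = 0.73868 MPa


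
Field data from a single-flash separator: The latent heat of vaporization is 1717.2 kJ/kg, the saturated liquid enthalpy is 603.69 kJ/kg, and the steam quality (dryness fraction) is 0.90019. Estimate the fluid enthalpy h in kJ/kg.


h = hf + x * hfg
h = 603.69 + 0.90019 * 1717.2
h = 2149.5 kJ/kg


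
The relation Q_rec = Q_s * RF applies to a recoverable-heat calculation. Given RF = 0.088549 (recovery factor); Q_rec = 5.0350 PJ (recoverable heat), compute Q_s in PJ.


Q_s = Q_rec / RF
Q_s = 5.0350 / 0.088549
Q_s = 56.861 PJ


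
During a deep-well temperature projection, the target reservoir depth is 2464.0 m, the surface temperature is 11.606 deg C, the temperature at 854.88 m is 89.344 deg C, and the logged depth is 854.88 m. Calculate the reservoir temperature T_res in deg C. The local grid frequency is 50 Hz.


Step 1: grad = (T_d1 - T_surf)/d1 * 1000 = (89.344 - 11.606)/854.88 * 1000 = 90.93440 deg C/km
Step 2: T_res = T_surf + grad*d2/1000 = 11.606 + 90.93440*2464.0/1000 = 235.67 deg C
T_res = 235.67 deg C


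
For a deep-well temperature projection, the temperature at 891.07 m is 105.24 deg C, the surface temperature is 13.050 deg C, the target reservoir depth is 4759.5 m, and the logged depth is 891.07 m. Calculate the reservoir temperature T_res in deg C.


Step 1: grad = (T_d1 - T_surf)/d1 * 1000 = (105.24 - 13.05)/891.07 * 1000 = 103.4599 deg C/km
Step 2: T_res = T_surf + grad*d2/1000 = 13.05 + 103.4599*4759.5/1000 = 505.47 deg C
T_res = 505.47 deg C


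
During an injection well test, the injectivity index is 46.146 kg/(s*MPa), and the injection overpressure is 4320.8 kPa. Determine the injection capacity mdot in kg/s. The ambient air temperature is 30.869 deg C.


mdot = II * dP / 1000
mdot = 46.146 * 4320.8 / 1000
mdot = 199.39 kg/s


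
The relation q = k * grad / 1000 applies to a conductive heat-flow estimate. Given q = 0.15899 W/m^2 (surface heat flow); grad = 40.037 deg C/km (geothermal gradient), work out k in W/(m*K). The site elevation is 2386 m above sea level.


k = q * 1000 / grad
k = 0.15899 * 1000 / 40.037
k = 3.9711 W/(m*K)


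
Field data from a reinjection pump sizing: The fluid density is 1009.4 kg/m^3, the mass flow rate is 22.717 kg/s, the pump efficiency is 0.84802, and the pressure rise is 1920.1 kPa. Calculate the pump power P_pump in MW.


P_pump = mdot * dP / (rho * eta)
P_pump = 22.717 * 1920.1 / (1009.4 * 0.84802)
P_pump = 50.95719 kW
Convert: 50.95719 kW * 0.001 = 0.050957 MW
P_pump = 0.050957 MW


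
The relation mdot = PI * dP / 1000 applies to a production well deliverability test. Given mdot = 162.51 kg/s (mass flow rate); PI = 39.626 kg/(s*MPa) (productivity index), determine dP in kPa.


dP = mdot * 1000 / PI
dP = 162.51 * 1000 / 39.626
dP = 4101.1 kPa


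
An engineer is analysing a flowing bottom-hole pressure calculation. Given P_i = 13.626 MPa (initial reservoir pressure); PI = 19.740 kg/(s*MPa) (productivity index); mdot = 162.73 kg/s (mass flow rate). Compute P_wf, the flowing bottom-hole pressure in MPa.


P_wf = P_i - mdot / PI
P_wf = 13.626 - 162.73 / 19.740
P_wf = 5.3823 MPa


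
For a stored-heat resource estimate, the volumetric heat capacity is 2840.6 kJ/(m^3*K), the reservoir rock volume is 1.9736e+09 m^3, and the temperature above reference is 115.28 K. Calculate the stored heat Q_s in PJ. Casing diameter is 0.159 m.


Q_s = Vr * rhoc * dT / 1e12
Q_s = 1.9736e+09 * 2840.6 * 115.28 / 1e12
Q_s = 646.28 PJ


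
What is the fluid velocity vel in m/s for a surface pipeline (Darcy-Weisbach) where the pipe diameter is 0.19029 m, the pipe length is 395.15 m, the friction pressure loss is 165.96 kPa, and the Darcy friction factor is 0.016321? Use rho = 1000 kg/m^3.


vel = sqrt(dP*1000*2*D / (f*L*rho))
vel = sqrt(165.96*1000*2*0.19029 / (0.016321*395.15*1000))
vel = 3.1295 m/s


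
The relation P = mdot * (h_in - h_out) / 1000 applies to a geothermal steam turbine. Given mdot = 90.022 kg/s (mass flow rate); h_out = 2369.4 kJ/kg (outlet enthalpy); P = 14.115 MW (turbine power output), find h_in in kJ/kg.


h_in = h_out + P * 1000 / mdot
h_in = 2369.4 + 14.115 * 1000 / 90.022
h_in = 2526.2 kJ/kg


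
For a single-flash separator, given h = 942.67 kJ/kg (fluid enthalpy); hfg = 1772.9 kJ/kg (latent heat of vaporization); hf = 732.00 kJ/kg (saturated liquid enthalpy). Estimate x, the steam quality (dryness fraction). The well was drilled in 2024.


x = (h - hf) / hfg
x = (942.67 - 732.00) / 1772.9
x = 0.11883


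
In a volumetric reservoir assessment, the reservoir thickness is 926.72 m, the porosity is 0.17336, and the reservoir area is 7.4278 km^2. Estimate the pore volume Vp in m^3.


Vp = A * 1e6 * hr * phi
Vp = 7.4278 * 1e6 * 926.72 * 0.17336
Vp = 1.1933e+09 m^3


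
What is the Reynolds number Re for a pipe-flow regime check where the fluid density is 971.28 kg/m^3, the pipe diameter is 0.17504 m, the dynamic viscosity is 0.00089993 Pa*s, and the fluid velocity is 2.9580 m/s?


Re = rho * vel * D / mu
Re = 971.28 * 2.9580 * 0.17504 / 0.00089993
Re = 5.5882e+05


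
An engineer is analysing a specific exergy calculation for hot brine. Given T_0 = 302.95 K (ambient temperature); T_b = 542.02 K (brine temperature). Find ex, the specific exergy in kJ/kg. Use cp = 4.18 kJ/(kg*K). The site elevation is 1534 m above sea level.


ex = cp * ((T_b - T_0) - T_0 * ln(T_b/T_0))
ex = 4.18 * ((542.02 - 302.95) - 302.95 * ln(542.02/302.95))
ex = 262.64 kJ/kg


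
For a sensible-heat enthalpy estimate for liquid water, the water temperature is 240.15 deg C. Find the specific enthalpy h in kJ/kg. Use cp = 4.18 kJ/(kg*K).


h = cp * T
h = 4.18 * 240.15
h = 1003.8 kJ/kg


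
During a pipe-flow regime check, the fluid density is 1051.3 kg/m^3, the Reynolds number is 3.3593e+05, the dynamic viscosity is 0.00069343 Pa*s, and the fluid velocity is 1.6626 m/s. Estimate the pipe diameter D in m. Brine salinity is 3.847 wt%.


D = Re * mu / (rho * vel)
D = 3.3593e+05 * 0.00069343 / (1051.3 * 1.6626)
D = 0.13327 m


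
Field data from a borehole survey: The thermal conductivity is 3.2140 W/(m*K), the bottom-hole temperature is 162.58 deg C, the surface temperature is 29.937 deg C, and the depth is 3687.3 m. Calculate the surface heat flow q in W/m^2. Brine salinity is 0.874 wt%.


Step 1: grad = (T_d - T_surf)/d * 1000 = (162.58 - 29.937)/3687.3 * 1000 = 35.97293 deg C/km
Step 2: q = k * grad / 1000 = 3.214 * 35.97293 / 1000 = 0.11562 W/m^2
q = 0.11562 W/m^2


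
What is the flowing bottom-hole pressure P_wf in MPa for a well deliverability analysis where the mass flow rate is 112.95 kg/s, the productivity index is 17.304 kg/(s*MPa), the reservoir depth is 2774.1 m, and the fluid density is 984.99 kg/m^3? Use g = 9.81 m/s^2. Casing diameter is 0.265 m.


Step 1: P_i = rho*g*h/1e6 = 984.99*9.81*2774.1/1e6 = 26.80544 MPa
Step 2: P_wf = P_i - mdot/PI = 26.80544 - 112.95/17.304 = 20.278 MPa
P_wf = 20.278 MPa


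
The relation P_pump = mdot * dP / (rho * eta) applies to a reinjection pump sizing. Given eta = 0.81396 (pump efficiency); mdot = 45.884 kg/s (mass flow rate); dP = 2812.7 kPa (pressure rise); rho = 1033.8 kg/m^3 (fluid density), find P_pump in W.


P_pump = mdot * dP / (rho * eta)
P_pump = 45.884 * 2812.7 / (1033.8 * 0.81396)
P_pump = 153.3717 kW
Convert: 153.3717 kW * 1000.0 = 1.5337e+05 W
P_pump = 1.5337e+05 W


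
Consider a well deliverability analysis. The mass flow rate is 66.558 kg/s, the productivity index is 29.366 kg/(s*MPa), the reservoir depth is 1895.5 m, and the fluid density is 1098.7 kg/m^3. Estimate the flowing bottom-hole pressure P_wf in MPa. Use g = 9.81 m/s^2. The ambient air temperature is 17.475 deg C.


Step 1: P_i = rho*g*h/1e6 = 1098.7*9.81*1895.5/1e6 = 20.43017 MPa
Step 2: P_wf = P_i - mdot/PI = 20.43017 - 66.558/29.366 = 18.164 MPa
P_wf = 18.164 MPa


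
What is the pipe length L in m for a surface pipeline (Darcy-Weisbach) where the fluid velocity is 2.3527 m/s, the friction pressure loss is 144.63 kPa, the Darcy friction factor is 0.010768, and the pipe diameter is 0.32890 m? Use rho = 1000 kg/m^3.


L = dP*1000*D / (f*rho*vel^2/2)
L = 144.63*1000*0.32890 / (0.010768*1000*2.3527^2/2)
L = 1596.2 m


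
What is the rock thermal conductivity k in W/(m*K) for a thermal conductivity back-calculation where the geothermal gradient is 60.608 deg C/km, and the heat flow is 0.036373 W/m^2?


k = q / (grad / 1000)
k = 0.036373 / (60.608 / 1000)
k = 0.60014 W/(m*K)


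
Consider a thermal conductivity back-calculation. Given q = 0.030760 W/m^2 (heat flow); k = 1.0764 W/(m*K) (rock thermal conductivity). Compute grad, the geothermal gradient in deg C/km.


grad = q / k * 1000
grad = 0.030760 / 1.0764 * 1000
grad = 28.577 deg C/km


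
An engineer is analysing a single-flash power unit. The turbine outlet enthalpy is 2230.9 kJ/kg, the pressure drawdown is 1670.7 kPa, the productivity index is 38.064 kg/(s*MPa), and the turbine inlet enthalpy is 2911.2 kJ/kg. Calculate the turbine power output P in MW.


Step 1: mdot = PI * dP / 1000 = 38.064 * 1670.7 / 1000 = 63.59352 kg/s
Step 2: P = mdot*(h_in - h_out)/1000 = 63.59352*(2911.2 - 2230.9)/1000 = 43.263 MW
P = 43.263 MW


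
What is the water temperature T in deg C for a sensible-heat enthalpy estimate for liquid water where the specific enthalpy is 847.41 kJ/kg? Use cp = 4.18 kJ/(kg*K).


T = h / cp
T = 847.41 / 4.18
T = 202.73 deg C


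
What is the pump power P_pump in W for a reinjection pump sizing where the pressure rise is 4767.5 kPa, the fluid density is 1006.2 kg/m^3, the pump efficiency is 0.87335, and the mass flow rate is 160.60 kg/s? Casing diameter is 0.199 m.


P_pump = mdot * dP / (rho * eta)
P_pump = 160.60 * 4767.5 / (1006.2 * 0.87335)
P_pump = 871.2918 kW
Convert: 871.2918 kW * 1000.0 = 8.7129e+05 W
P_pump = 8.7129e+05 W


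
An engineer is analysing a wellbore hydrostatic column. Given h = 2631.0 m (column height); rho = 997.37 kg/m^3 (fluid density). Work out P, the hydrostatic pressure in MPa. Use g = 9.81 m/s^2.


P = rho * g * h / 1e6
P = 997.37 * 9.81 * 2631.0 / 1e6
P = 25.742 MPa


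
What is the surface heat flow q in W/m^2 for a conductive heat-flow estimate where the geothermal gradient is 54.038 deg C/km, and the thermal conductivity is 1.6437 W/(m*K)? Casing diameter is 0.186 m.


q = k * grad / 1000
q = 1.6437 * 54.038 / 1000
q = 0.088822 W/m^2


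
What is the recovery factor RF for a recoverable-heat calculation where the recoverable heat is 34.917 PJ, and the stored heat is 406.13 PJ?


RF = Q_rec / Q_s
RF = 34.917 / 406.13
RF = 0.085975


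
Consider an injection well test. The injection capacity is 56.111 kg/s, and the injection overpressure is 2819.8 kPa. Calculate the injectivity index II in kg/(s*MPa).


II = mdot * 1000 / dP
II = 56.111 * 1000 / 2819.8
II = 19.899 kg/(s*MPa)


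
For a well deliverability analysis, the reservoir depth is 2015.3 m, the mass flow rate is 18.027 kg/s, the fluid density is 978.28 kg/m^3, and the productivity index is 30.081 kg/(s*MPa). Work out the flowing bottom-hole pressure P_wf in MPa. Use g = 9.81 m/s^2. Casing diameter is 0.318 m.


Step 1: P_i = rho*g*h/1e6 = 978.28*9.81*2015.3/1e6 = 19.34069 MPa
Step 2: P_wf = P_i - mdot/PI = 19.34069 - 18.027/30.081 = 18.741 MPa
P_wf = 18.741 MPa


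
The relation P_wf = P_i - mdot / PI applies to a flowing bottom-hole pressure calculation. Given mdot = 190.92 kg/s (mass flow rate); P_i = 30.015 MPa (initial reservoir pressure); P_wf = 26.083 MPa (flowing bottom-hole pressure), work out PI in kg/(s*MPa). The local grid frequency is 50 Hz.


PI = mdot / (P_i - P_wf)
PI = 190.92 / (30.015 - 26.083)
PI = 48.555 kg/(s*MPa)
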